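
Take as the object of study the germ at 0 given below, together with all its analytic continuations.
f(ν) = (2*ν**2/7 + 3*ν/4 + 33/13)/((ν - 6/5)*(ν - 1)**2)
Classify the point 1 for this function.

The point is a pole of order 2.

The denominator factor ν - 1 vanishes at 1 and appears to the power 2; the numerator there equals 1301/364, nonzero, and no other factor vanishes.
Hence a pole whose order is the multiplicity, 2.


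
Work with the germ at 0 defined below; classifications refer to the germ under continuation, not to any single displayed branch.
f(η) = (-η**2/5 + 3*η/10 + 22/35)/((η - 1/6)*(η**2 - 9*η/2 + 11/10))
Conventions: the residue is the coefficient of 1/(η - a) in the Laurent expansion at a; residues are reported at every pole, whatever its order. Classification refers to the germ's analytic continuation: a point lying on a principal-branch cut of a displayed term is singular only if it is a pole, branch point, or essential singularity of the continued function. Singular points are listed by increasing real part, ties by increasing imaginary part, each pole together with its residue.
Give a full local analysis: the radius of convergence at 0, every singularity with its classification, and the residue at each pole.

Denominator factor (η**2 - 9*η/2 + 11/10): discriminant 317/20, real irrational roots 9/4 + (1/20)*sqrt(1585) and 9/4 - (1/20)*sqrt(1585); poles of order 1, moduli 9/4 + (1/20)*sqrt(1585) and 9/4 - (1/20)*sqrt(1585).
Denominator factor (η - 1/6): pole of order 1 at 1/6, modulus 1/6.
The radius of convergence is the smallest modulus among the singular points: 1/6.
At the order-1 pole 1/6 set g(η) = (η - (1/6))*f(η) = (-η**2/5 + 3*η/10 + 22/35)/(η**2 - 9*η/2 + 11/10).
Simple pole: residue = g(a) at a = 1/6, which is 212/119.
The factor η**2 - 9*η/2 + 11/10 splits as (η - a)(η - a') with a = 9/4 - (1/20)*sqrt(1585), a' = 9/4 + (1/20)*sqrt(1585). At the order-1 pole a set g(η) = (η - a)*f(η) = [(-η**2/5 + 3*η/10 + 22/35)/(η - 1/6)] / (η - a').
Simple pole: residue = g(a) at a = 9/4 - (1/20)*sqrt(1585), which is -1179/1190 - (8397/377230)*sqrt(1585).
The factor η**2 - 9*η/2 + 11/10 splits as (η - a)(η - a') with a = 9/4 + (1/20)*sqrt(1585), a' = 9/4 - (1/20)*sqrt(1585). At the order-1 pole a set g(η) = (η - a)*f(η) = [(-η**2/5 + 3*η/10 + 22/35)/(η - 1/6)] / (η - a').
Simple pole: residue = g(a) at a = 9/4 + (1/20)*sqrt(1585), which is -1179/1190 + (8397/377230)*sqrt(1585).
List the singular points by increasing real part (a conjugate pair: the negative imaginary part first).

Radius of convergence at 0: 1/6.
At 1/6: a pole of order 1; residue 212/119.
At 9/4 - (1/20)*sqrt(1585): a pole of order 1; residue -1179/1190 - (8397/377230)*sqrt(1585).
At 9/4 + (1/20)*sqrt(1585): a pole of order 1; residue -1179/1190 + (8397/377230)*sqrt(1585).


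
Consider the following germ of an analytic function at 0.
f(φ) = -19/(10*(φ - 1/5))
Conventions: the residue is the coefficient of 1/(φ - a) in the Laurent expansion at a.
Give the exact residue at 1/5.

At the order-1 pole 1/5 set g(φ) = (φ - (1/5))*f(φ) = -19/10.
Simple pole: residue = g(a) at a = 1/5, which is -19/10.

The residue is -19/10.


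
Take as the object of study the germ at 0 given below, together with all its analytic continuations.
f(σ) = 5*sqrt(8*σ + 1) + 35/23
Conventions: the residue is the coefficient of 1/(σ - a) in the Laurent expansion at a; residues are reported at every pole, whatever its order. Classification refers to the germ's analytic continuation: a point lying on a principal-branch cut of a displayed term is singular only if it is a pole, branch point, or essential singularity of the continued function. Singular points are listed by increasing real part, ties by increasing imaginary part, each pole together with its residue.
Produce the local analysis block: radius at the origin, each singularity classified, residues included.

Radius of convergence at 0: 1/8.
At -1/8: an algebraic (square-root) branch point.

Branch term (5)*sqrt(1 - σ/(-1/8)): its argument vanishes at σ = -1/8, a square-root branch point, modulus 1/8.
The radius of convergence is the smallest modulus among the singular points: 1/8.


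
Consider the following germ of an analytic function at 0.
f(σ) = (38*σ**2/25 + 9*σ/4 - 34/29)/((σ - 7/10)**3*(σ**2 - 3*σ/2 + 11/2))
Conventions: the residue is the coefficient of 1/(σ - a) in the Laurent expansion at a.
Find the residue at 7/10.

At the order-3 pole 7/10 set g(σ) = (σ - (7/10))^3*f(σ) = (38*σ**2/25 + 9*σ/4 - 34/29)/(σ**2 - 3*σ/2 + 11/2).
Order-3 pole: residue = g''(a)/2; g''(7/10) = 16799795/30138446, so the residue is 16799795/60276892.

The residue is 16799795/60276892.


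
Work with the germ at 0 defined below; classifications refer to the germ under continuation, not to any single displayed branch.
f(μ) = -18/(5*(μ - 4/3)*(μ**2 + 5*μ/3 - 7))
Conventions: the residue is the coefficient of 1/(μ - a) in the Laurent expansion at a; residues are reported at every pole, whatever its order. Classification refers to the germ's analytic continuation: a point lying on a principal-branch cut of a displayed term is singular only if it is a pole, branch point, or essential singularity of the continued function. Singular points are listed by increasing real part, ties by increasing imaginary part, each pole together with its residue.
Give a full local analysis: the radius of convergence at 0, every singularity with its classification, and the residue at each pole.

Radius of convergence at 0: 4/3.
At -5/6 - (1/6)*sqrt(277): a pole of order 1; residue -3/5 + (39/1385)*sqrt(277).
At 4/3: a pole of order 1; residue 6/5.
At -5/6 + (1/6)*sqrt(277): a pole of order 1; residue -3/5 - (39/1385)*sqrt(277).

Denominator factor (μ - 4/3): pole of order 1 at 4/3, modulus 4/3.
Denominator factor (μ**2 + 5*μ/3 - 7): discriminant 277/9, real irrational roots -5/6 + (1/6)*sqrt(277) and -5/6 - (1/6)*sqrt(277); poles of order 1, moduli -5/6 + (1/6)*sqrt(277) and 5/6 + (1/6)*sqrt(277).
The radius of convergence is the smallest modulus among the singular points: 4/3.
The factor μ**2 + 5*μ/3 - 7 splits as (μ - a)(μ - a') with a = -5/6 - (1/6)*sqrt(277), a' = -5/6 + (1/6)*sqrt(277). At the order-1 pole a set g(μ) = (μ - a)*f(μ) = [-18/(5*(μ - 4/3))] / (μ - a').
Simple pole: residue = g(a) at a = -5/6 - (1/6)*sqrt(277), which is -3/5 + (39/1385)*sqrt(277).
At the order-1 pole 4/3 set g(μ) = (μ - (4/3))*f(μ) = -18/(5*(μ**2 + 5*μ/3 - 7)).
Simple pole: residue = g(a) at a = 4/3, which is 6/5.
The factor μ**2 + 5*μ/3 - 7 splits as (μ - a)(μ - a') with a = -5/6 + (1/6)*sqrt(277), a' = -5/6 - (1/6)*sqrt(277). At the order-1 pole a set g(μ) = (μ - a)*f(μ) = [-18/(5*(μ - 4/3))] / (μ - a').
Simple pole: residue = g(a) at a = -5/6 + (1/6)*sqrt(277), which is -3/5 - (39/1385)*sqrt(277).
List the singular points by increasing real part (a conjugate pair: the negative imaginary part first).


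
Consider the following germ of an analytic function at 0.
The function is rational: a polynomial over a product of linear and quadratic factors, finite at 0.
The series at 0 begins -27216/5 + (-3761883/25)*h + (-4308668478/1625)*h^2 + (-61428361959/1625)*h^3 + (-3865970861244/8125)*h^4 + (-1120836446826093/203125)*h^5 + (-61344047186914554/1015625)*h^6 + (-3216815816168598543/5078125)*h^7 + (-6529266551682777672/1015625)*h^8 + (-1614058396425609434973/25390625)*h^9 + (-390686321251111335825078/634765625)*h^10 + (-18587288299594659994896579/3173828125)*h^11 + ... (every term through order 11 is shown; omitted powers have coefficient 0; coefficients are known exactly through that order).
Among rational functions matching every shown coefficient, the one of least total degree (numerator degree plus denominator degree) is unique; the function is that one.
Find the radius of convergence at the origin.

No rational of total degree below 10 reproduces all 12 coefficients; solving the [2/8] Pade equations on them gives f(h) = (9*h**2/13 + h/8 + 14/5)/((h - 1/3)**2*(h**2 + 6*h/5 - 1/6)**3), whose expansion matches every shown term.
Denominator factor (h - 1/3)^2: pole of order 2 at 1/3, modulus 1/3.
Denominator factor (h**2 + 6*h/5 - 1/6)^3: discriminant 158/75, real irrational roots -3/5 + (1/30)*sqrt(474) and -3/5 - (1/30)*sqrt(474); poles of order 3, moduli -3/5 + (1/30)*sqrt(474) and 3/5 + (1/30)*sqrt(474).
The radius of convergence is the smallest modulus among the singular points: -3/5 + (1/30)*sqrt(474).

The radius of convergence is -3/5 + (1/30)*sqrt(474).


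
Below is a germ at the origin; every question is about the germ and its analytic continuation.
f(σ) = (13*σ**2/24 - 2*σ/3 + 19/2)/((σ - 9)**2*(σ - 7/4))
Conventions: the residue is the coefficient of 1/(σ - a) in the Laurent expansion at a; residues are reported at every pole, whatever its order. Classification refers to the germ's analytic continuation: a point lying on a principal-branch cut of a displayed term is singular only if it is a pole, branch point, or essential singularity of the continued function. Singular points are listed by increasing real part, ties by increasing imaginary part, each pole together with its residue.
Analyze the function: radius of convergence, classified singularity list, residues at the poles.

Denominator factor (σ - 9)^2: pole of order 2 at 9, modulus 9.
Denominator factor (σ - 7/4): pole of order 1 at 7/4, modulus 7/4.
The radius of convergence is the smallest modulus among the singular points: 7/4.
At the order-1 pole 7/4 set g(σ) = (σ - (7/4))*f(σ) = (13*σ**2/24 - 2*σ/3 + 19/2)/(σ - 9)**2.
Simple pole: residue = g(a) at a = 7/4, which is 1279/6728.
At the order-2 pole 9 set g(σ) = (σ - (9))^2*f(σ) = (13*σ**2/24 - 2*σ/3 + 19/2)/(σ - 7/4).
Order-2 pole: residue = g'(a); g'(9) = 887/2523, so the residue is 887/2523.
List the singular points by increasing real part (a conjugate pair: the negative imaginary part first).

Radius of convergence at 0: 7/4.
At 7/4: a pole of order 1; residue 1279/6728.
At 9: a pole of order 2; residue 887/2523.


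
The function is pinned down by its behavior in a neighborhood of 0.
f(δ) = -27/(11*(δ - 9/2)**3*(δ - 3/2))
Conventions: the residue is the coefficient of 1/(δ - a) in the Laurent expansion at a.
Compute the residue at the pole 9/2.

At the order-3 pole 9/2 set g(δ) = (δ - (9/2))^3*f(δ) = -27/(11*(δ - 3/2)).
Order-3 pole: residue = g''(a)/2; g''(9/2) = -2/11, so the residue is -1/11.

The residue is -1/11.


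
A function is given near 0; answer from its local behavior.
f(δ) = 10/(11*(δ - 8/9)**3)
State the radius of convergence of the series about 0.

The radius of convergence is 8/9.

Denominator factor (δ - 8/9)^3: pole of order 3 at 8/9, modulus 8/9.
The radius of convergence is the smallest modulus among the singular points: 8/9.


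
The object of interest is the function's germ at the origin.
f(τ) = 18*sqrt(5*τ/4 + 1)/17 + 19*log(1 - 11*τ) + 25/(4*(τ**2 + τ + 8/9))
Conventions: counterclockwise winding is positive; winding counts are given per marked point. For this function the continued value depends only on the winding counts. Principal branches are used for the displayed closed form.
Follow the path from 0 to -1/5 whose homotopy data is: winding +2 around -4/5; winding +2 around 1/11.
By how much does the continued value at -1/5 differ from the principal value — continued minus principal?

The rational part is single-valued and drops out of the difference; each branch term changes only by its own monodromy.
(18/17)*sqrt(1 - τ/(-4/5)): winding +2 is even, the square root returns to the same sheet, contribution 0.
(19)*log(1 - τ/(1/11)): each positive loop around 1/11 adds 2*pi*i to the log, so winding +2 contributes (19)*(2)*2*pi*i = (76)*pi*i.
Summing the contributions at τ = -1/5 gives (76)*pi*i.

Continued minus principal equals (76)*pi*i.


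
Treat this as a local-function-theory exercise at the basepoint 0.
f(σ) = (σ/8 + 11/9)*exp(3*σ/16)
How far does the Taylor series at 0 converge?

The factor exp(3*σ/16) is entire and contributes no finite singular point.
The polynomial part has no poles.
No finite singular points: the Taylor series at 0 converges everywhere.

The radius of convergence is infinite.


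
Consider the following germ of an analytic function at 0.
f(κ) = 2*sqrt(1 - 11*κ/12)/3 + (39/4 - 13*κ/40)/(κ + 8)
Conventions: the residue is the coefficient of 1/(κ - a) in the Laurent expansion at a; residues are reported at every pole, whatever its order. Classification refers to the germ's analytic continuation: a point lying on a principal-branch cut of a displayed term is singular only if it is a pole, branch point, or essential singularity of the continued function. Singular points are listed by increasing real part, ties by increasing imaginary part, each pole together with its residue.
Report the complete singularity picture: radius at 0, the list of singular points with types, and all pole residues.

Radius of convergence at 0: 12/11.
At -8: a pole of order 1; residue 247/20.
At 12/11: an algebraic (square-root) branch point.

Denominator factor (κ + 8): pole of order 1 at -8, modulus 8.
Branch term (2/3)*sqrt(1 - κ/(12/11)): its argument vanishes at κ = 12/11, a square-root branch point, modulus 12/11.
The radius of convergence is the smallest modulus among the singular points: 12/11.
The branch term is analytic at -8 and contributes nothing to the residue; only the rational part matters.
At the order-1 pole -8 set g(κ) = (κ - (-8))*(rational part) = 39/4 - 13*κ/40.
Simple pole: residue = g(a) at a = -8, which is 247/20.
List the singular points by increasing real part (a conjugate pair: the negative imaginary part first).


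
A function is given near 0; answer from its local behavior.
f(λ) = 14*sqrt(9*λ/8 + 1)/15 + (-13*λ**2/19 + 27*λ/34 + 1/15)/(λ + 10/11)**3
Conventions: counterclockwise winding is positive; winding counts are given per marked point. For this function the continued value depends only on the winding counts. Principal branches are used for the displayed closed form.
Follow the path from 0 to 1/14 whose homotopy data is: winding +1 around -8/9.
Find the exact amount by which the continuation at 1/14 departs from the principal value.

Continued minus principal equals -(11/15)*sqrt(7).

The rational part is single-valued and drops out of the difference; each branch term changes only by its own monodromy.
(14/15)*sqrt(1 - λ/(-8/9)): winding +1 is odd, the square root flips sign, contributing -2*(14/15)*sqrt(1 - (1/14)/(-8/9)) = -2*(14/15)*sqrt(121/112) = -(11/15)*sqrt(7).
Summing the contributions at λ = 1/14 gives -(11/15)*sqrt(7).


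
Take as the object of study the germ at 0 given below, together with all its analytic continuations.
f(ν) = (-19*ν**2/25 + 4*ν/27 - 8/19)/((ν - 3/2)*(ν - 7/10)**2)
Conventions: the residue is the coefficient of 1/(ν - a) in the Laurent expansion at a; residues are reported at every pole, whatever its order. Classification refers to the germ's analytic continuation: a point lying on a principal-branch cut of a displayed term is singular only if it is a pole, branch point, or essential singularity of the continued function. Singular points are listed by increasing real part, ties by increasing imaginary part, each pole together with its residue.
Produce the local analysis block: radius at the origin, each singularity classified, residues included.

Denominator factor (ν - 7/10)^2: pole of order 2 at 7/10, modulus 7/10.
Denominator factor (ν - 3/2): pole of order 1 at 3/2, modulus 3/2.
The radius of convergence is the smallest modulus among the singular points: 7/10.
At the order-2 pole 7/10 set g(ν) = (ν - (7/10))^2*f(ν) = (-19*ν**2/25 + 4*ν/27 - 8/19)/(ν - 3/2).
Order-2 pole: residue = g'(a); g'(7/10) = 608089/273600, so the residue is 608089/273600.
At the order-1 pole 3/2 set g(ν) = (ν - (3/2))*f(ν) = (-19*ν**2/25 + 4*ν/27 - 8/19)/(ν - 7/10)**2.
Simple pole: residue = g(a) at a = 3/2, which is -32641/10944.
List the singular points by increasing real part (a conjugate pair: the negative imaginary part first).

Radius of convergence at 0: 7/10.
At 7/10: a pole of order 2; residue 608089/273600.
At 3/2: a pole of order 1; residue -32641/10944.


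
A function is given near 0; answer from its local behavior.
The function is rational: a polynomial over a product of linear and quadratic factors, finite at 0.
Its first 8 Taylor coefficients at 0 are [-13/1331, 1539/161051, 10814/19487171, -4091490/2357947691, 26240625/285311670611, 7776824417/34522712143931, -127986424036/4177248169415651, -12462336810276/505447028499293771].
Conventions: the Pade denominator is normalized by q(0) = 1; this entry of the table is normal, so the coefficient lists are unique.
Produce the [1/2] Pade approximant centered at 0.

The Pade approximant has numerator coefficients [-13/1331, 2544255/303601463]; denominator coefficients [1, 36546624/303601463, 6413745706/36735777023].

Taylor coefficients needed (read off): a_0 = -13/1331, a_1 = 1539/161051, a_2 = 10814/19487171, a_3 = -4091490/2357947691.
Write the denominator as Q(ν) = 1 + q1*ν + q2*ν^2. Requiring Q*f - P = O(ν^4) with deg P <= 1 kills the coefficients of ν^2..ν^3 in Q*f:
  ν^2: a_2 + q1*a_1 + q2*a_0 = 0, i.e. 10814/19487171 + (1539/161051)*q1 + (-13/1331)*q2 = 0.
  ν^3: a_3 + q1*a_2 + q2*a_1 = 0, i.e. -4091490/2357947691 + (10814/19487171)*q1 + (1539/161051)*q2 = 0.
Solving this linear system: q1 = 36546624/303601463, q2 = 6413745706/36735777023.
The numerator is Q*f truncated at degree 1: P0 = a_0 = -13/1331; P1 = a_1 + q1*a_0 = 2544255/303601463.


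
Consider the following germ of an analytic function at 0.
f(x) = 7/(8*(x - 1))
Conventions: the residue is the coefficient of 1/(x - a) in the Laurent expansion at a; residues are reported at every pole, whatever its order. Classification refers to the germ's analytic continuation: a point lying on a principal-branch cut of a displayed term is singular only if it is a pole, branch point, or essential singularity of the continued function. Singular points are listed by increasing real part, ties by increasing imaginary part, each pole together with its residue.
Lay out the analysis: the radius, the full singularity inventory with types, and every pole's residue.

Denominator factor (x - 1): pole of order 1 at 1, modulus 1.
The radius of convergence is the smallest modulus among the singular points: 1.
At the order-1 pole 1 set g(x) = (x - (1))*f(x) = 7/8.
Simple pole: residue = g(a) at a = 1, which is 7/8.

Radius of convergence at 0: 1.
At 1: a pole of order 1; residue 7/8.


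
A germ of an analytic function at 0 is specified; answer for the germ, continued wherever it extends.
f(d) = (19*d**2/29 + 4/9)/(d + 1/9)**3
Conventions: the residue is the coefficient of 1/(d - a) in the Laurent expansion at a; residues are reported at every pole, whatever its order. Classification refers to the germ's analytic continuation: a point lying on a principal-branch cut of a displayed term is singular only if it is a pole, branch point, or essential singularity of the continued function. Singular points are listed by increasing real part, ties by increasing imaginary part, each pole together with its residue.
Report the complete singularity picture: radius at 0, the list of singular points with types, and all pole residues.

Denominator factor (d + 1/9)^3: pole of order 3 at -1/9, modulus 1/9.
The radius of convergence is the smallest modulus among the singular points: 1/9.
At the order-3 pole -1/9 set g(d) = (d - (-1/9))^3*f(d) = 19*d**2/29 + 4/9.
Order-3 pole: residue = g''(a)/2; g''(-1/9) = 38/29, so the residue is 19/29.

Radius of convergence at 0: 1/9.
At -1/9: a pole of order 3; residue 19/29.


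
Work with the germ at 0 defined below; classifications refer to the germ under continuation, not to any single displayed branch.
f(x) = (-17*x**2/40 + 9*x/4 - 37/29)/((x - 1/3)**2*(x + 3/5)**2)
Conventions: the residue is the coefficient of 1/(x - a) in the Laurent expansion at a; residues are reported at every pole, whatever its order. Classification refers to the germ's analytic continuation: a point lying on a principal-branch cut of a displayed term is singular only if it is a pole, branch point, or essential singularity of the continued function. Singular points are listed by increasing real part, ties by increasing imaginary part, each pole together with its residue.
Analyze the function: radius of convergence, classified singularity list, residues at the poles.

Denominator factor (x - 1/3)^2: pole of order 2 at 1/3, modulus 1/3.
Denominator factor (x + 3/5)^2: pole of order 2 at -3/5, modulus 3/5.
The radius of convergence is the smallest modulus among the singular points: 1/3.
At the order-2 pole -3/5 set g(x) = (x - (-3/5))^2*f(x) = (-17*x**2/40 + 9*x/4 - 37/29)/(x - 1/3)**2.
Order-2 pole: residue = g'(a); g'(-3/5) = -1167345/318304, so the residue is -1167345/318304.
At the order-2 pole 1/3 set g(x) = (x - (1/3))^2*f(x) = (-17*x**2/40 + 9*x/4 - 37/29)/(x + 3/5)**2.
Order-2 pole: residue = g'(a); g'(1/3) = 1167345/318304, so the residue is 1167345/318304.
List the singular points by increasing real part (a conjugate pair: the negative imaginary part first).

Radius of convergence at 0: 1/3.
At -3/5: a pole of order 2; residue -1167345/318304.
At 1/3: a pole of order 2; residue 1167345/318304.


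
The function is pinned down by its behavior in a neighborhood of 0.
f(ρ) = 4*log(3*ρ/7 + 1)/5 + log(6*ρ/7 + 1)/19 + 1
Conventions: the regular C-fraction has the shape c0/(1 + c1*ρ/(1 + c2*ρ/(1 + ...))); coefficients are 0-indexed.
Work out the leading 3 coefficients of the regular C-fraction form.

The regular C-fraction coefficients are [1, -258/665, 2562/4085].

Taylor coefficients (expand at 0): a_0 = 1, a_1 = 258/665, a_2 = -432/4655.
c0 = a_0 = 1. Peel one level at a time: if S = 1 + c*ρ/S' with S'(0) = 1, then c is the ρ-coefficient of S and S' = c*ρ/(S - 1).
S_1 = c0/f = 1 + (-258/665)*ρ + (2196/9025)*ρ^2 + ...; c1 = -258/665.
S_2 = c1*ρ/(S_1 - 1) = 1 + (2562/4085)*ρ + ...; c2 = 2562/4085.


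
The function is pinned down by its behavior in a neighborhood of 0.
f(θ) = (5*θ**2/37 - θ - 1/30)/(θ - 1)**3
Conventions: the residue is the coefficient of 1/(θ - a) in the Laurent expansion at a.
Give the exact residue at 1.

The residue is 5/37.

At the order-3 pole 1 set g(θ) = (θ - (1))^3*f(θ) = 5*θ**2/37 - θ - 1/30.
Order-3 pole: residue = g''(a)/2; g''(1) = 10/37, so the residue is 5/37.


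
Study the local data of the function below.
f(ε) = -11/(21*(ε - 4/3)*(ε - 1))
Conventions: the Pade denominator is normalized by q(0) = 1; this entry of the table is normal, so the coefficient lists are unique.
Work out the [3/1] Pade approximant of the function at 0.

Taylor coefficients needed (expand at 0): a_0 = -11/28, a_1 = -11/16, a_2 = -407/448, a_3 = -275/256, a_4 = -8591/7168.
Write the denominator as Q(ε) = 1 + q1*ε. Requiring Q*f - P = O(ε^5) with deg P <= 3 kills the coefficients of ε^4..ε^4 in Q*f:
  ε^4: a_4 + q1*a_3 = 0, i.e. -8591/7168 + (-275/256)*q1 = 0.
Solving this linear system: q1 = -781/700.
The numerator is Q*f truncated at degree 3: P0 = a_0 = -11/28; P1 = a_1 + q1*a_0 = -1221/4900; P2 = a_2 + q1*a_1 = -99/700; P3 = a_3 + q1*a_2 = -297/4900.

The Pade approximant has numerator coefficients [-11/28, -1221/4900, -99/700, -297/4900]; denominator coefficients [1, -781/700].


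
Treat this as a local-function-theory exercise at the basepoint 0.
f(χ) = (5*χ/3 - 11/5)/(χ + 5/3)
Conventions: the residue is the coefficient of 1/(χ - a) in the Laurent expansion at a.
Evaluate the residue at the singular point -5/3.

The residue is -224/45.

At the order-1 pole -5/3 set g(χ) = (χ - (-5/3))*f(χ) = 5*χ/3 - 11/5.
Simple pole: residue = g(a) at a = -5/3, which is -224/45.


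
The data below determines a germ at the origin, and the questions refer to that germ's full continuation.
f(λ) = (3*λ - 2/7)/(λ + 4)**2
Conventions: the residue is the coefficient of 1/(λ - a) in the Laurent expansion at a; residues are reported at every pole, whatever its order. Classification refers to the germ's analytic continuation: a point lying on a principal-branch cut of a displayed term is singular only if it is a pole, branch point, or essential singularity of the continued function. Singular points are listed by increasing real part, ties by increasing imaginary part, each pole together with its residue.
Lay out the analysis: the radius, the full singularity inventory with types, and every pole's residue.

Radius of convergence at 0: 4.
At -4: a pole of order 2; residue 3.

Denominator factor (λ + 4)^2: pole of order 2 at -4, modulus 4.
The radius of convergence is the smallest modulus among the singular points: 4.
At the order-2 pole -4 set g(λ) = (λ - (-4))^2*f(λ) = 3*λ - 2/7.
Order-2 pole: residue = g'(a); g'(-4) = 3, so the residue is 3.


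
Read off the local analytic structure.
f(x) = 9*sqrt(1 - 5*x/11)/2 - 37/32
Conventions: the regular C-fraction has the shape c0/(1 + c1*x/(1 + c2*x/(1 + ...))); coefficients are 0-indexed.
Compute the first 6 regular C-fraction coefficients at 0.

The regular C-fraction coefficients are [107/32, 360/1177, -1975/4708, -107/3476, -683/3476, -1975/30052].

Taylor coefficients (expand at 0): a_0 = 107/32, a_1 = -45/44, a_2 = -225/1936, a_3 = -1125/42592, a_4 = -28125/3748096, a_5 = -196875/82458112.
c0 = a_0 = 107/32. Peel one level at a time: if S = 1 + c*x/S' with S'(0) = 1, then c is the x-coefficient of S and S' = c*x/(S - 1).
S_1 = c0/f = 1 + (360/1177)*x + (177750/1385329)*x^2 + ...; c1 = 360/1177.
S_2 = c1*x/(S_1 - 1) = 1 + (-1975/4708)*x + (-25/1936)*x^2 + ...; c2 = -1975/4708.
S_3 = c2*x/(S_2 - 1) = 1 + (-107/3476)*x + (-73081/12082576)*x^2 + ...; c3 = -107/3476.
S_4 = c3*x/(S_3 - 1) = 1 + (-683/3476)*x + (-25/1936)*x^2 + ...; c4 = -683/3476.
S_5 = c4*x/(S_4 - 1) = 1 + (-1975/30052)*x + ...; c5 = -1975/30052.


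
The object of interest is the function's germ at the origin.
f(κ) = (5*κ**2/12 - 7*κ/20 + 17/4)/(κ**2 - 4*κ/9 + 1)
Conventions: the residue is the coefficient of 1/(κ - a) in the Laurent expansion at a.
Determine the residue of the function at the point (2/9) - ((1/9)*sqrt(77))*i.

The factor κ**2 - 4*κ/9 + 1 splits as (κ - a)(κ - a') with a = (2/9) - ((1/9)*sqrt(77))*i, a' = (2/9) + ((1/9)*sqrt(77))*i. At the order-1 pole a set g(κ) = (κ - a)*f(κ) = [5*κ**2/12 - 7*κ/20 + 17/4] / (κ - a').
Simple pole: residue = g(a) at a = (2/9) - ((1/9)*sqrt(77))*i, which is (-89/1080) + ((659/2970)*sqrt(77))*i.

The residue is (-89/1080) + ((659/2970)*sqrt(77))*i.


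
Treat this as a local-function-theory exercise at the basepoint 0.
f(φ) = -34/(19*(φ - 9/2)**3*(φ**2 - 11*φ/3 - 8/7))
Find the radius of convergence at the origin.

The radius of convergence is -11/6 + (1/42)*sqrt(7945).

Denominator factor (φ**2 - 11*φ/3 - 8/7): discriminant 1135/63, real irrational roots 11/6 + (1/42)*sqrt(7945) and 11/6 - (1/42)*sqrt(7945); poles of order 1, moduli 11/6 + (1/42)*sqrt(7945) and -11/6 + (1/42)*sqrt(7945).
Denominator factor (φ - 9/2)^3: pole of order 3 at 9/2, modulus 9/2.
The radius of convergence is the smallest modulus among the singular points: -11/6 + (1/42)*sqrt(7945).


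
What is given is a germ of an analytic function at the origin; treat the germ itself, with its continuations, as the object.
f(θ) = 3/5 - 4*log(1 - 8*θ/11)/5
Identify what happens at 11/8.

The term (-4/5)*log(1 - θ/(11/8)) has argument 1 - 11/8/(11/8) = 0 at 11/8: a logarithmic (infinitely-sheeted) branch point; the remaining terms are analytic or single-valued there.

The point is a logarithmic branch point.


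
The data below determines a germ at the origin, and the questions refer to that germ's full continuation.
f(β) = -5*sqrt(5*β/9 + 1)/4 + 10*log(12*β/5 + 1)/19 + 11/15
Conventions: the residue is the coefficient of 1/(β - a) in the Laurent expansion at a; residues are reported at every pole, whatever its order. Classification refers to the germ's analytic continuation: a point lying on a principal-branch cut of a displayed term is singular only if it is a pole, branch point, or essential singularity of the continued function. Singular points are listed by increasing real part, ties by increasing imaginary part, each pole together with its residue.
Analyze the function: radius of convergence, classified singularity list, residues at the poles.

Branch term (10/19)*log(1 - β/(-5/12)): its argument vanishes at β = -5/12, a logarithmic branch point, modulus 5/12.
Branch term (-5/4)*sqrt(1 - β/(-9/5)): its argument vanishes at β = -9/5, a square-root branch point, modulus 9/5.
The radius of convergence is the smallest modulus among the singular points: 5/12.
List the singular points by increasing real part (a conjugate pair: the negative imaginary part first).

Radius of convergence at 0: 5/12.
At -9/5: an algebraic (square-root) branch point.
At -5/12: a logarithmic branch point.


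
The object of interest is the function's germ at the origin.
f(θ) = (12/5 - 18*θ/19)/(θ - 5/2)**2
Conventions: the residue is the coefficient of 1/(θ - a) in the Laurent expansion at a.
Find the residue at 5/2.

At the order-2 pole 5/2 set g(θ) = (θ - (5/2))^2*f(θ) = 12/5 - 18*θ/19.
Order-2 pole: residue = g'(a); g'(5/2) = -18/19, so the residue is -18/19.

The residue is -18/19.


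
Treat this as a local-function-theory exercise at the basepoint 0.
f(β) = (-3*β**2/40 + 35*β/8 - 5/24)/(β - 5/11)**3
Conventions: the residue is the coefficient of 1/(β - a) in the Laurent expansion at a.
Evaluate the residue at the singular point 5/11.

At the order-3 pole 5/11 set g(β) = (β - (5/11))^3*f(β) = -3*β**2/40 + 35*β/8 - 5/24.
Order-3 pole: residue = g''(a)/2; g''(5/11) = -3/20, so the residue is -3/40.

The residue is -3/40.


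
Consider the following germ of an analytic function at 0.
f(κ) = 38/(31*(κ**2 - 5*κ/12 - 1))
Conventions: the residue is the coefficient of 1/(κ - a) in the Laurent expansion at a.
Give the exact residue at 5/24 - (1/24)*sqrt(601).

The factor κ**2 - 5*κ/12 - 1 splits as (κ - a)(κ - a') with a = 5/24 - (1/24)*sqrt(601), a' = 5/24 + (1/24)*sqrt(601). At the order-1 pole a set g(κ) = (κ - a)*f(κ) = [38/31] / (κ - a').
Simple pole: residue = g(a) at a = 5/24 - (1/24)*sqrt(601), which is -(456/18631)*sqrt(601).

The residue is -(456/18631)*sqrt(601).


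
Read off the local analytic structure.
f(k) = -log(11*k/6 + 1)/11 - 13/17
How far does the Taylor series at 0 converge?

Branch term (-1/11)*log(1 - k/(-6/11)): its argument vanishes at k = -6/11, a logarithmic branch point, modulus 6/11.
The radius of convergence is the smallest modulus among the singular points: 6/11.

The radius of convergence is 6/11.


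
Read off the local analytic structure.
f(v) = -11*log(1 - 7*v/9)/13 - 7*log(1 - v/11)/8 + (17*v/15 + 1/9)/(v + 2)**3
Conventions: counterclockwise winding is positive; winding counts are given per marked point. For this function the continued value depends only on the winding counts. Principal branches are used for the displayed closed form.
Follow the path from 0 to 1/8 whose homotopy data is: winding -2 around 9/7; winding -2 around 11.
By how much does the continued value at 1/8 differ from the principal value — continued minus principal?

The rational part is single-valued and drops out of the difference; each branch term changes only by its own monodromy.
(-7/8)*log(1 - v/(11)): each positive loop around 11 adds 2*pi*i to the log, so winding -2 contributes (-7/8)*(-2)*2*pi*i = (7/2)*pi*i.
(-11/13)*log(1 - v/(9/7)): each positive loop around 9/7 adds 2*pi*i to the log, so winding -2 contributes (-11/13)*(-2)*2*pi*i = (44/13)*pi*i.
Summing the contributions at v = 1/8 gives (179/26)*pi*i.

Continued minus principal equals (179/26)*pi*i.


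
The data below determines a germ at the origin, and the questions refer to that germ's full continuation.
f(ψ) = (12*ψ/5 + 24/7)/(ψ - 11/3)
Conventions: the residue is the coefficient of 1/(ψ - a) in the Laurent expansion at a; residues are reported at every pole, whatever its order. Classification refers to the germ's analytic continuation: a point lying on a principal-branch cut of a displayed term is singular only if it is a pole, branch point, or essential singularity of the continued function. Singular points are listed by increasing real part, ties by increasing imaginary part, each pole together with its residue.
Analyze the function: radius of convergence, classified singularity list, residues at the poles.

Radius of convergence at 0: 11/3.
At 11/3: a pole of order 1; residue 428/35.

Denominator factor (ψ - 11/3): pole of order 1 at 11/3, modulus 11/3.
The radius of convergence is the smallest modulus among the singular points: 11/3.
At the order-1 pole 11/3 set g(ψ) = (ψ - (11/3))*f(ψ) = 12*ψ/5 + 24/7.
Simple pole: residue = g(a) at a = 11/3, which is 428/35.


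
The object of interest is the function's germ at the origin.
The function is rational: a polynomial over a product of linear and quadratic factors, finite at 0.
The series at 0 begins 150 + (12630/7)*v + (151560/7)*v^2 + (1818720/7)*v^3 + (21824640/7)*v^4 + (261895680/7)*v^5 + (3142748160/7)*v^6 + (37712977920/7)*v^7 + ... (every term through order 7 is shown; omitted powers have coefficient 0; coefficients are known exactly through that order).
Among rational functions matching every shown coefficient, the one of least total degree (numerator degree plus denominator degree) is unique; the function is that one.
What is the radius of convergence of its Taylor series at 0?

No rational of total degree below 2 reproduces all 8 coefficients; solving the [1/1] Pade equations on them gives f(v) = (-5*v/14 - 25/2)/(v - 1/12), whose expansion matches every shown term.
Denominator factor (v - 1/12): pole of order 1 at 1/12, modulus 1/12.
The radius of convergence is the smallest modulus among the singular points: 1/12.

The radius of convergence is 1/12.


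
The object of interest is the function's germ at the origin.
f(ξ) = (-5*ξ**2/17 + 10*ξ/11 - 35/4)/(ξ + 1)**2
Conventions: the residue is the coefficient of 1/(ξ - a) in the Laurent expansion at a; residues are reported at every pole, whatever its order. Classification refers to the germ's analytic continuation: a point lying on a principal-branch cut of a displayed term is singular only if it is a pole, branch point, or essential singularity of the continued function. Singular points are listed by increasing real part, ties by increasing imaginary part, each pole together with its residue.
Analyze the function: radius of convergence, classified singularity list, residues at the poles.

Radius of convergence at 0: 1.
At -1: a pole of order 2; residue 280/187.

Denominator factor (ξ + 1)^2: pole of order 2 at -1, modulus 1.
The radius of convergence is the smallest modulus among the singular points: 1.
At the order-2 pole -1 set g(ξ) = (ξ - (-1))^2*f(ξ) = -5*ξ**2/17 + 10*ξ/11 - 35/4.
Order-2 pole: residue = g'(a); g'(-1) = 280/187, so the residue is 280/187.


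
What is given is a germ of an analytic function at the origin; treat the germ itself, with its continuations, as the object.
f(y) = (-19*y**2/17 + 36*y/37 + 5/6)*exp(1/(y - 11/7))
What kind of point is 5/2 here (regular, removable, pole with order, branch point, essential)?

There is no denominator, hence no pole anywhere.
The essential point of exp(1/(y - (11/7))) is 11/7, not 5/2.
So the germ continues analytically to 5/2.

The point is a regular point.


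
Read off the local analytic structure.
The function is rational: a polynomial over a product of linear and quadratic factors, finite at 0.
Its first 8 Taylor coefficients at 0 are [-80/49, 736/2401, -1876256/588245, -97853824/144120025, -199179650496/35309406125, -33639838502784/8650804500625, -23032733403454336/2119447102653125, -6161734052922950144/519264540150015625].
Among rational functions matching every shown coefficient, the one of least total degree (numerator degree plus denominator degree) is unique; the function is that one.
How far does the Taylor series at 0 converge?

No rational of total degree below 3 reproduces all 8 coefficients; solving the [0/3] Pade equations on them gives f(y) = 10/(7*(y + 5/4)*(y**2 + 3*y/7 - 7/10)), whose expansion matches every shown term.
Denominator factor (y**2 + 3*y/7 - 7/10): discriminant 731/245, real irrational roots -3/14 + (1/70)*sqrt(3655) and -3/14 - (1/70)*sqrt(3655); poles of order 1, moduli -3/14 + (1/70)*sqrt(3655) and 3/14 + (1/70)*sqrt(3655).
Denominator factor (y + 5/4): pole of order 1 at -5/4, modulus 5/4.
The radius of convergence is the smallest modulus among the singular points: -3/14 + (1/70)*sqrt(3655).

The radius of convergence is -3/14 + (1/70)*sqrt(3655).


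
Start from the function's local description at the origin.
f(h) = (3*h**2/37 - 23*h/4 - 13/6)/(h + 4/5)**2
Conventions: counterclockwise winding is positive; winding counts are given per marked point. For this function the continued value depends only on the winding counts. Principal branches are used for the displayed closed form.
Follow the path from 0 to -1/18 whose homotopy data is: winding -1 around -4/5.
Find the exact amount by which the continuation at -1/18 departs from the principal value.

The function is rational, hence single-valued: continuing it around any pole returns the same value, so the difference is 0.

Continued minus principal equals 0.


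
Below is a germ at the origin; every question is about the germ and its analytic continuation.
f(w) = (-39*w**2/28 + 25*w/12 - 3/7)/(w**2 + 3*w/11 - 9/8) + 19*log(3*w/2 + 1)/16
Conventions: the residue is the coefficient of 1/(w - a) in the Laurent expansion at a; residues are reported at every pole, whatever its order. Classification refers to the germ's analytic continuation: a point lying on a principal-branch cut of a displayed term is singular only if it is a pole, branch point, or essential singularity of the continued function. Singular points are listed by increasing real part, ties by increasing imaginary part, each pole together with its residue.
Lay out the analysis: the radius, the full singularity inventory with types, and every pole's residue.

Radius of convergence at 0: 2/3.
At -3/22 - (3/44)*sqrt(246): a pole of order 1; residue 569/462 + (63191/909216)*sqrt(246).
At -2/3: a logarithmic branch point.
At -3/22 + (3/44)*sqrt(246): a pole of order 1; residue 569/462 - (63191/909216)*sqrt(246).

Denominator factor (w**2 + 3*w/11 - 9/8): discriminant 1107/242, real irrational roots -3/22 + (3/44)*sqrt(246) and -3/22 - (3/44)*sqrt(246); poles of order 1, moduli -3/22 + (3/44)*sqrt(246) and 3/22 + (3/44)*sqrt(246).
Branch term (19/16)*log(1 - w/(-2/3)): its argument vanishes at w = -2/3, a logarithmic branch point, modulus 2/3.
The radius of convergence is the smallest modulus among the singular points: 2/3.
The branch term is analytic at -3/22 - (3/44)*sqrt(246) and contributes nothing to the residue; only the rational part matters.
The factor w**2 + 3*w/11 - 9/8 splits as (w - a)(w - a') with a = -3/22 - (3/44)*sqrt(246), a' = -3/22 + (3/44)*sqrt(246). At the order-1 pole a set g(w) = (w - a)*(rational part) = [-39*w**2/28 + 25*w/12 - 3/7] / (w - a').
Simple pole: residue = g(a) at a = -3/22 - (3/44)*sqrt(246), which is 569/462 + (63191/909216)*sqrt(246).
The branch term is analytic at -3/22 + (3/44)*sqrt(246) and contributes nothing to the residue; only the rational part matters.
The factor w**2 + 3*w/11 - 9/8 splits as (w - a)(w - a') with a = -3/22 + (3/44)*sqrt(246), a' = -3/22 - (3/44)*sqrt(246). At the order-1 pole a set g(w) = (w - a)*(rational part) = [-39*w**2/28 + 25*w/12 - 3/7] / (w - a').
Simple pole: residue = g(a) at a = -3/22 + (3/44)*sqrt(246), which is 569/462 - (63191/909216)*sqrt(246).
List the singular points by increasing real part (a conjugate pair: the negative imaginary part first).


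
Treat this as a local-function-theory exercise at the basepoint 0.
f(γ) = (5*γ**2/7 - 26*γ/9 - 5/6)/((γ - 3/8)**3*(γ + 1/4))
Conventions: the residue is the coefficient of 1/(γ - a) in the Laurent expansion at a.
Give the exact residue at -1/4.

At the order-1 pole -1/4 set g(γ) = (γ - (-1/4))*f(γ) = (5*γ**2/7 - 26*γ/9 - 5/6)/(γ - 3/8)**3.
Simple pole: residue = g(a) at a = -1/4, which is 2144/7875.

The residue is 2144/7875.
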